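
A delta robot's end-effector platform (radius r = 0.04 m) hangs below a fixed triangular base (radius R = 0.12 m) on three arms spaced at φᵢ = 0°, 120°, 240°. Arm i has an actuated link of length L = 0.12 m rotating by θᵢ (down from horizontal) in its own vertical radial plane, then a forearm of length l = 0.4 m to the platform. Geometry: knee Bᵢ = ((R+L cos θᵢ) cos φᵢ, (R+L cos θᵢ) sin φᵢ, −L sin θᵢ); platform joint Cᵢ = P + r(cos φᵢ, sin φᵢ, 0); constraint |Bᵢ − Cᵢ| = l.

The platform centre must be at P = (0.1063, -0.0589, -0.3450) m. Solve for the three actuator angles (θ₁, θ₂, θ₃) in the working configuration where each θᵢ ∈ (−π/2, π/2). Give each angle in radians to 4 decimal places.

arm 1 (φ=0.0°): x'=0.1063, y'=-0.0589
  A=-0.0263, B=-0.3450, C=(l²−L²−A²−y'²−z²)/(2L)=0.0934
  θ1 = atan2(B,A) + arccos(C/0.3460) = -0.3494
rotate P by −φ2: (-0.1042, -0.0626, -0.3450)
  A cos θ + B sin θ = C:  0.1842·cos θ + -0.3450·sin θ = -0.0469
  θ2 = atan2(B,A) + arccos(C/0.3911) = 0.6106
φ3=240.0° → target in arm frame (-0.0021, 0.1215)
  A=0.0821, B=-0.3450, C=(l²−L²−A²−y'²−z²)/(2L)=0.0211
  γ=atan2(-0.3450,0.0821)=-1.3371;  ψ=arccos(0.0595)=1.5113;  θ3=γ+ψ≈0.1742

θ₁ = -0.3494, θ₂ = 0.6106, θ₃ = 0.1742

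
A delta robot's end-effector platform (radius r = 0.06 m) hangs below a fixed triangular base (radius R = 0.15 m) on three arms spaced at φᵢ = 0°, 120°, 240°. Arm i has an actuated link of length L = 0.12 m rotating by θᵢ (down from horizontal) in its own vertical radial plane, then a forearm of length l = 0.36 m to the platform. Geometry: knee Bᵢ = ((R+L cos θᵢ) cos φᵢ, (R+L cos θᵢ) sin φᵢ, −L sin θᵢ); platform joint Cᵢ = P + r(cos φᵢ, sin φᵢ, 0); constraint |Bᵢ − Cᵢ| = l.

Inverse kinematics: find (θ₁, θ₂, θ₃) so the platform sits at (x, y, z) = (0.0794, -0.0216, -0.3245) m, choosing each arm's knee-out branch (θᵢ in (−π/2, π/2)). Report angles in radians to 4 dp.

rotate P by −φ1: (0.0794, -0.0216, -0.3245)
  e−x'=0.0106;  (l²−L²−(e−x')²−y'²−z²)/2L = 0.0388
  θ1 = atan2(B,A) + arccos(C/0.3247) = -0.0873
arm 2 (φ=120.0°): x'=-0.0584, y'=-0.0580
  A cos θ + B sin θ = C:  0.1484·cos θ + -0.3245·sin θ = -0.0645
  θ2 = atan2(B,A) + arccos(C/0.3568) = 0.6107
arm 3 (φ=240.0°): x'=-0.0210, y'=0.0796
  A=0.1110, B=-0.3245, C=(l²−L²−A²−y'²−z²)/(2L)=-0.0365
  √(A²+B²)=0.3430;  θ3 = -1.2412+1.6773 ≈ 0.4361

θ₁ = -0.0873, θ₂ = 0.6107, θ₃ = 0.4361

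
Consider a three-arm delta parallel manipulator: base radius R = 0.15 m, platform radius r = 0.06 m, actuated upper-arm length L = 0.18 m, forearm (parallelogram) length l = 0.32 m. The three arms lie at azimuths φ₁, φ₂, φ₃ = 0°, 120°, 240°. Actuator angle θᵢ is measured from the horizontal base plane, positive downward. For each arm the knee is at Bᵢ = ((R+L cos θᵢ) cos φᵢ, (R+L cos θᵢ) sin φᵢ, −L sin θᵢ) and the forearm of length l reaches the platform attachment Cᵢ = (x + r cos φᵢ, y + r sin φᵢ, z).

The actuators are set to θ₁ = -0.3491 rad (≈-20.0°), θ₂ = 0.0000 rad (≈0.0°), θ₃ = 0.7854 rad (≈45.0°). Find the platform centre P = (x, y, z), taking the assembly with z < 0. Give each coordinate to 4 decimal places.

(0.0690, 0.0715, -0.1856)

φ1=0.0°: virtual centre (0.2591, 0.0000, 0.0616), radius l
φ2=120.0°: virtual centre (-0.1350, 0.2338, 0.0000), radius l
S3 = (0.2173·cos240.0°, 0.2173·sin240.0°, -0.1273) = (-0.1086, -0.1882, -0.1273)
subtract pairs → two planes through P
[-0.7883 0.4677 -0.1231]·P = 0.0020;  [-0.7356 -0.3763 -0.3777]·P = -0.0075
det = 0.6407;  x = 0.0044+-0.3480z,  y = 0.0115+-0.3234z
sphere 1 gives Az²+Bz+C=0 with A=1.2257, B=0.0468, C=-0.0336;  B²−4AC=0.1667;  roots -0.1856, 0.1475;  negative root z = -0.1856
x = 0.0690, y = 0.0715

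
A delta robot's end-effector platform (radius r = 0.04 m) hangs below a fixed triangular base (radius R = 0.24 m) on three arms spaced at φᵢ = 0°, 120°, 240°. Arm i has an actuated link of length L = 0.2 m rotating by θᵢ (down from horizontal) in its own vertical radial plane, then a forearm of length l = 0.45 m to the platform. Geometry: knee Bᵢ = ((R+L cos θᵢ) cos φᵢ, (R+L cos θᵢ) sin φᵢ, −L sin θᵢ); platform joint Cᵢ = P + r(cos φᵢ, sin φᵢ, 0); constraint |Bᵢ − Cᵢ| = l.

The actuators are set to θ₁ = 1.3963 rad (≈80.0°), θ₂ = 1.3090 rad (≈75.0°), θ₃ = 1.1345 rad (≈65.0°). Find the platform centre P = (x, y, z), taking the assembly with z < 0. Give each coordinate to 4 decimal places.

(-0.0318, -0.0273, -0.5585)

φ1=0.0°: virtual centre (0.2347, 0.0000, -0.1970), radius l
arm 2 at φ=120.0°: e+L cos θ2 = 0.2518;  S2 = (-0.1259, 0.2180, -0.1932)
arm 3 at φ=240.0°: e+L cos θ3 = 0.2845;  S3 = (-0.1423, -0.2464, -0.1813)
eliminate P² terms by subtracting sphere 1 from 2 and 3
linear system: -0.7212x+0.4361y = 0.0068−0.0076z; -0.7540x+-0.4928y = 0.0199−0.0314z
Cramer: x(z) = -0.0176+0.0255z;  y(z) = -0.0135+0.0248z
quadratic in z: (1.0013)z²+(0.3804)z+(-0.0999)=0, √Δ=0.7380 → z ∈ {-0.5585, 0.1786}; z = -0.5585 (taking z<0)
x = -0.0318, y = -0.0273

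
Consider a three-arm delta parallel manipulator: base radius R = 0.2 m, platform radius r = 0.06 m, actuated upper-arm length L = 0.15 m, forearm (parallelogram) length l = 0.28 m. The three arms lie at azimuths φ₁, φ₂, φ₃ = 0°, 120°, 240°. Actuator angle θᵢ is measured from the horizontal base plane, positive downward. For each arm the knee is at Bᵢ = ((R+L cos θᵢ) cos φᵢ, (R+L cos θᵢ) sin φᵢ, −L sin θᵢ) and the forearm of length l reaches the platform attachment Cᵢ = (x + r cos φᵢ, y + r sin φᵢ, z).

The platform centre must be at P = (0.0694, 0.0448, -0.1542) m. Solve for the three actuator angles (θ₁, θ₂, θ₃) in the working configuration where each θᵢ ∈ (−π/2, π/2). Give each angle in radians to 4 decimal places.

φ1=0.0° → target in arm frame (0.0694, 0.0448)
  A=0.0706, B=-0.1542, C=(l²−L²−A²−y'²−z²)/(2L)=0.0838
  γ=atan2(-0.1542,0.0706)=-1.1414;  ψ=arccos(0.4939)=1.0542;  θ1=γ+ψ≈-0.0873
rotate P by −φ2: (0.0041, -0.0825, -0.1542)
  e−x'=0.1359;  (l²−L²−(e−x')²−y'²−z²)/2L = 0.0228
  γ=atan2(-0.1542,0.1359)=-0.8484;  ψ=arccos(0.1110)=1.4595;  θ2=γ+ψ≈0.6111
φ3=240.0° → target in arm frame (-0.0735, 0.0377)
  A cos θ + B sin θ = C:  0.2135·cos θ + -0.1542·sin θ = -0.0496
  γ=atan2(-0.1542,0.2135)=-0.6255;  ψ=arccos(-0.1883)=1.7603;  θ3=γ+ψ≈1.1348

θ₁ = -0.0873, θ₂ = 0.6111, θ₃ = 1.1348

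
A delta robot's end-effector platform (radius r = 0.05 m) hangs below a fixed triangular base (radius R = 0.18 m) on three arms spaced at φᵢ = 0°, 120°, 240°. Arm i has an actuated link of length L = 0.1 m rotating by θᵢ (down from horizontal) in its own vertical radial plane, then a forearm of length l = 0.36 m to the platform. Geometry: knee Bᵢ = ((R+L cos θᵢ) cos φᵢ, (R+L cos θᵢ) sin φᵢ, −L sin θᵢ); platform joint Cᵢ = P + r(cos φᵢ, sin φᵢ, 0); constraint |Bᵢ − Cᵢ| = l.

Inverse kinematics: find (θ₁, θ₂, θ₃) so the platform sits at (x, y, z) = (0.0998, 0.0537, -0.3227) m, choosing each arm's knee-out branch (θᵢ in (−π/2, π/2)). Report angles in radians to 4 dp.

φ1=0.0° → target in arm frame (0.0998, 0.0537)
  A=0.0302, B=-0.3227, C=(l²−L²−A²−y'²−z²)/(2L)=0.0583
  θ1 = atan2(B,A) + arccos(C/0.3241) = -0.0877
rotate P by −φ2: (-0.0034, -0.1133, -0.3227)
  A cos θ + B sin θ = C:  0.1334·cos θ + -0.3227·sin θ = -0.0758
  θ2 = atan2(B,A) + arccos(C/0.3492) = 0.6108
rotate P by −φ3: (-0.0964, 0.0596, -0.3227)
  e−x'=0.2264;  (l²−L²−(e−x')²−y'²−z²)/2L = -0.1967
  θ3 = atan2(B,A) + arccos(C/0.3942) = 1.1343

θ₁ = -0.0877, θ₂ = 0.6108, θ₃ = 1.1343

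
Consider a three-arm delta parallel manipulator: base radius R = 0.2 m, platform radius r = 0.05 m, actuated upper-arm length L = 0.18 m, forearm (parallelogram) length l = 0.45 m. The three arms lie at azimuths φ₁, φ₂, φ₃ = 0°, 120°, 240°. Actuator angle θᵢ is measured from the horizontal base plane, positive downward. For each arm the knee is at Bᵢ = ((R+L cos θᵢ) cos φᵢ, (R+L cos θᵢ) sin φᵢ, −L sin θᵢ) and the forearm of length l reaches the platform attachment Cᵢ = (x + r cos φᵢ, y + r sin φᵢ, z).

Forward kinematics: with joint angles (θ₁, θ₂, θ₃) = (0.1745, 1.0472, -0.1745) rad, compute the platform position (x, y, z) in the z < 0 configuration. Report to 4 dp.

(0.0500, -0.1629, -0.3460)

arm 1 at φ=0.0°: e+L cos θ1 = 0.3273;  O1 = (0.3273, 0.0000, -0.0313)
φ2=120.0°: virtual centre (-0.1200, 0.2078, -0.1559), radius l
O3 = (0.3273·cos240.0°, 0.3273·sin240.0°, 0.0313) = (-0.1636, -0.2834, 0.0313)
subtract pairs → two planes through P
linear system: -0.8945x+0.4157y = -0.0262−-0.2493z; -0.9818x+-0.5668y = 0.0000−0.1250z
Cramer: x(z) = 0.0162-0.0976z;  y(z) = -0.0281+0.3896z
quadratic in z: (1.1613)z²+(0.1013)z+(-0.1040)=0, √Δ=0.7023 → z ∈ {-0.3460, 0.2588}; z = -0.3460 (taking z<0)
x = 0.0500, y = -0.1629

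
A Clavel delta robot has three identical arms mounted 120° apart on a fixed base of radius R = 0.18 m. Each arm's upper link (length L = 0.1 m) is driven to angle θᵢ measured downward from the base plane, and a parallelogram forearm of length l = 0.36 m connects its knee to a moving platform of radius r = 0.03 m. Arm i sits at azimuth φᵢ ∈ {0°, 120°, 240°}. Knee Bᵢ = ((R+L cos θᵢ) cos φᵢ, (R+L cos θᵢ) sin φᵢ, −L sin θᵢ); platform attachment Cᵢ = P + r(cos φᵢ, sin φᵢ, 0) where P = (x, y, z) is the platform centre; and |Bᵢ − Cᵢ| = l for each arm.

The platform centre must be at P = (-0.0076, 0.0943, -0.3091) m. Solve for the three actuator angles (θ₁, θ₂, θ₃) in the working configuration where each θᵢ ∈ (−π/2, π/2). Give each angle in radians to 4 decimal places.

arm 1 (φ=0.0°): x'=-0.0076, y'=0.0943
  A cos θ + B sin θ = C:  0.1576·cos θ + -0.3091·sin θ = -0.0484
  θ1 = atan2(B,A) + arccos(C/0.3470) = 0.6114
φ2=120.0° → target in arm frame (0.0855, -0.0406)
  A cos θ + B sin θ = C:  0.0645·cos θ + -0.3091·sin θ = 0.0912
  γ=atan2(-0.3091,0.0645)=-1.3650;  ψ=arccos(0.2889)=1.2777;  θ2=γ+ψ≈-0.0873
arm 3 (φ=240.0°): x'=-0.0779, y'=-0.0537
  e−x'=0.2279;  (l²−L²−(e−x')²−y'²−z²)/2L = -0.1538
  θ3 = atan2(B,A) + arccos(C/0.3840) = 1.0472

θ₁ = 0.6114, θ₂ = -0.0873, θ₃ = 1.0472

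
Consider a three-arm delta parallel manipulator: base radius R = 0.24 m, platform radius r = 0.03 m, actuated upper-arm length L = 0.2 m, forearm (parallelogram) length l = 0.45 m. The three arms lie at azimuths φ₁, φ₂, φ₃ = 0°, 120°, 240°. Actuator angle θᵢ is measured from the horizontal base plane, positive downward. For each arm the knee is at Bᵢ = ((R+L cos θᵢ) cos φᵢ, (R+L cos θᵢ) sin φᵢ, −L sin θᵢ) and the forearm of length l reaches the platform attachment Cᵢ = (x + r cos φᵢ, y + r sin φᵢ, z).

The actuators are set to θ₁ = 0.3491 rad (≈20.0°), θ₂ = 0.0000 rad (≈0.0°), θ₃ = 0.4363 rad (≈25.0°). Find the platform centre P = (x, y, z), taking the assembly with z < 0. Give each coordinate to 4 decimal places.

φ1=0.0°: virtual centre (0.3979, 0.0000, -0.0684), radius l
φ2=120.0°: virtual centre (-0.2050, 0.3551, 0.0000), radius l
arm 3 at φ=240.0°: (R−r)+L cos θ3 = 0.3913;  O3 = (-0.1956, -0.3388, -0.0845)
eliminate P² terms by subtracting sphere 1 from 2 and 3
[-1.2059 0.7101 0.1368]·P = 0.0051;  [-1.1871 -0.6777 -0.0322]·P = -0.0028
det = 1.6602;  x = -0.0009+0.0421z,  y = 0.0057+-0.1212z
quadratic in z: (1.0165)z²+(0.1019)z+(-0.0387)=0, √Δ=0.4098 → z ∈ {-0.2517, 0.1514}; z = -0.2517 (taking z<0)
x = -0.0115, y = 0.0362

(-0.0115, 0.0362, -0.2517)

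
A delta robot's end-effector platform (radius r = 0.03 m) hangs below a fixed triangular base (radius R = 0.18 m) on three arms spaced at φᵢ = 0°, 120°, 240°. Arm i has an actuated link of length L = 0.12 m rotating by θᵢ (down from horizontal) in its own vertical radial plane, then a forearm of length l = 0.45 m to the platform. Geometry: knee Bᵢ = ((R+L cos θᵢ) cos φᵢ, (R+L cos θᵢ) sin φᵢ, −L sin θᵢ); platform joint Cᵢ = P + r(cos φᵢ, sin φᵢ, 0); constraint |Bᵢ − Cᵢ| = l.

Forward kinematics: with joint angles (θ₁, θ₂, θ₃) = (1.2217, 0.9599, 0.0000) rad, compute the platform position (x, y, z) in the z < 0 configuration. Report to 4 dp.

O1 = (0.1910·cos0.0°, 0.1910·sin0.0°, -0.1128) = (0.1910, 0.0000, -0.1128)
φ2=120.0°: virtual centre (-0.1094, 0.1895, -0.0983), radius l
φ3=240.0°: virtual centre (-0.1350, -0.2338, 0.0000), radius l
|O₂|²−|O₁|² = 0.0083;  |O₃|²−|O₁|² = 0.0237
linear system: -0.6009x+0.3790y = 0.0083−0.0289z; -0.6521x+-0.4677y = 0.0237−0.2255z
det = 0.5282;  x = -0.0244+0.1875z,  y = -0.0167+0.2209z
quadratic in z: (1.0839)z²+(0.1374)z+(-0.1431)=0, √Δ=0.7996 → z ∈ {-0.4322, 0.3055}; z = -0.4322 (taking z<0)
x = -0.1054, y = -0.1121

(-0.1054, -0.1121, -0.4322)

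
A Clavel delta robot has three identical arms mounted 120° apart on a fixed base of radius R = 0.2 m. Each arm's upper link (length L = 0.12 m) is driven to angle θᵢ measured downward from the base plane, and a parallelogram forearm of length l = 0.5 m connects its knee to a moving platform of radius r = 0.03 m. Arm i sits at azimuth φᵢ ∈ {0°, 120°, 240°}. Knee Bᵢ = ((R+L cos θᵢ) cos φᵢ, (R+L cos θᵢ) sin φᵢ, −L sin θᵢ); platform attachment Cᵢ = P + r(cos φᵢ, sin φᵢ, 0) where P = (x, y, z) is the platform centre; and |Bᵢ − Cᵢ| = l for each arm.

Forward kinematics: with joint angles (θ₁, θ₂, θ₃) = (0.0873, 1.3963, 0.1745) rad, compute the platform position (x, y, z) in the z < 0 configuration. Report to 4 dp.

O1 = (0.2895·cos0.0°, 0.2895·sin0.0°, -0.0105) = (0.2895, 0.0000, -0.0105)
arm 2 at φ=120.0°: (R−r)+L cos θ2 = 0.1908;  O2 = (-0.0954, 0.1653, -0.1182)
arm 3 at φ=240.0°: (R−r)+L cos θ3 = 0.2882;  O3 = (-0.1441, -0.2496, -0.0208)
|O₂|²−|O₁|² = -0.0336;  |O₃|²−|O₁|² = -0.0005
plane₁₂: -0.7699x+0.3305y+-0.2154z = -0.0336
det = 0.6710;  x = 0.0252+-0.1705z,  y = -0.0428+0.2547z
into |P−O₁|² = l²: 1.0939z² + 0.0892z + -0.1782 = 0;  Δ = 0.7876;  z = -0.4464 or 0.3649 → z<0 root = -0.4464
x = 0.1013, y = -0.1565

(0.1013, -0.1565, -0.4464)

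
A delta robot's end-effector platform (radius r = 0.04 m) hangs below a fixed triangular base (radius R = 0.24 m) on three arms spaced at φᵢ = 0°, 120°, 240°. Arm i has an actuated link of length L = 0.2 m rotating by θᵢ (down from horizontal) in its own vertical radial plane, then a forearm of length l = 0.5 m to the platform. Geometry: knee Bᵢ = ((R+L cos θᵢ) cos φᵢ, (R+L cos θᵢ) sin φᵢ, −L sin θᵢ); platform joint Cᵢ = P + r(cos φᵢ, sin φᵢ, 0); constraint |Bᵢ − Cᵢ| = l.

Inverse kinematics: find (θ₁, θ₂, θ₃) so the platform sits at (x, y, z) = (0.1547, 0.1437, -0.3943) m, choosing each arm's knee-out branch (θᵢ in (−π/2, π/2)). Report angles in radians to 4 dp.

rotate P by −φ1: (0.1547, 0.1437, -0.3943)
  A cos θ + B sin θ = C:  0.0453·cos θ + -0.3943·sin θ = 0.0796
  θ1 = atan2(B,A) + arccos(C/0.3969) = -0.0874
φ2=120.0° → target in arm frame (0.0471, -0.2058)
  e−x'=0.1529;  (l²−L²−(e−x')²−y'²−z²)/2L = -0.0280
  γ=atan2(-0.3943,0.1529)=-1.2009;  ψ=arccos(-0.0663)=1.6371;  θ2=γ+ψ≈0.4363
rotate P by −φ3: (-0.2018, 0.0621, -0.3943)
  A=0.4018, B=-0.3943, C=(l²−L²−A²−y'²−z²)/(2L)=-0.2769
  √(A²+B²)=0.5630;  θ3 = -0.7760+2.0851 ≈ 1.3091

θ₁ = -0.0874, θ₂ = 0.4363, θ₃ = 1.3091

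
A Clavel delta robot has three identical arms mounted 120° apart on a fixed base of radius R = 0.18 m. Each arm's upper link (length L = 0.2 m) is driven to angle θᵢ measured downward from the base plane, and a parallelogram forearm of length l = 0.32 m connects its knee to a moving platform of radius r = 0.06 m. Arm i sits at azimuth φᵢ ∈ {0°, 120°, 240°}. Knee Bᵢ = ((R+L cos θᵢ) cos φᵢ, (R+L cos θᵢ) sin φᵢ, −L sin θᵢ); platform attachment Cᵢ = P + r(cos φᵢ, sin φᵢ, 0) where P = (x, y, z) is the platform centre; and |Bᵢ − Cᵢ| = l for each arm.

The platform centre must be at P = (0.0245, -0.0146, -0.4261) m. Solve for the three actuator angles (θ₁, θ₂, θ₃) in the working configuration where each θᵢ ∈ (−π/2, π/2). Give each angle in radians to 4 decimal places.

θ₁ = 1.0471, θ₂ = 1.2218, θ₃ = 1.1347

arm 1 (φ=0.0°): x'=0.0245, y'=-0.0146
  e−x'=0.0955;  (l²−L²−(e−x')²−y'²−z²)/2L = -0.3212
  γ=atan2(-0.4261,0.0955)=-1.3503;  ψ=arccos(-0.7356)=2.3974;  θ1=γ+ψ≈1.0471
rotate P by −φ2: (-0.0249, -0.0139, -0.4261)
  A=0.1449, B=-0.4261, C=(l²−L²−A²−y'²−z²)/(2L)=-0.3509
  γ=atan2(-0.4261,0.1449)=-1.2430;  ψ=arccos(-0.7796)=2.4648;  θ2=γ+ψ≈1.2218
arm 3 (φ=240.0°): x'=0.0004, y'=0.0285
  A=0.1196, B=-0.4261, C=(l²−L²−A²−y'²−z²)/(2L)=-0.3357
  θ3 = atan2(B,A) + arccos(C/0.4426) = 1.1347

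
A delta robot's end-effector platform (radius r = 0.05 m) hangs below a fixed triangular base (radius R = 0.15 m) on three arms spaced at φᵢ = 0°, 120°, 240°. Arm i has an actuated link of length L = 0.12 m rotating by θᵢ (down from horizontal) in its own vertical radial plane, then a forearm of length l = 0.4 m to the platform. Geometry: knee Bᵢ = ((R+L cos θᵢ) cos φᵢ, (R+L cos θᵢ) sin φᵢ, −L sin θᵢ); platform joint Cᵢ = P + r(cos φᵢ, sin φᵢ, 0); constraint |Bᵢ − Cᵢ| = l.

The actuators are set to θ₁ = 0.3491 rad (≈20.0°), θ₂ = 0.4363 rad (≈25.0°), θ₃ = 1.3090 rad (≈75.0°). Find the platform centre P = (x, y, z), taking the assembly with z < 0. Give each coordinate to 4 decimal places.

φ1=0.0°: virtual centre (0.2128, 0.0000, -0.0410), radius l
arm 2 at φ=120.0°: (R−r)+L cos θ2 = 0.2088;  O2 = (-0.1044, 0.1808, -0.0507)
O3 = (0.1311·cos240.0°, 0.1311·sin240.0°, -0.1159) = (-0.0655, -0.1135, -0.1159)
subtract pairs → two planes through P
plane₁₂: -0.6343x+0.3616y+-0.0193z = -0.0008
det = 0.3452;  x = 0.0176+-0.1695z,  y = 0.0287+-0.2439z
quadratic in z: (1.0882)z²+(0.1342)z+(-0.1194)=0, √Δ=0.7334 → z ∈ {-0.3986, 0.2753}; z = -0.3986 (taking z<0)
x = 0.0852, y = 0.1260

(0.0852, 0.1260, -0.3986)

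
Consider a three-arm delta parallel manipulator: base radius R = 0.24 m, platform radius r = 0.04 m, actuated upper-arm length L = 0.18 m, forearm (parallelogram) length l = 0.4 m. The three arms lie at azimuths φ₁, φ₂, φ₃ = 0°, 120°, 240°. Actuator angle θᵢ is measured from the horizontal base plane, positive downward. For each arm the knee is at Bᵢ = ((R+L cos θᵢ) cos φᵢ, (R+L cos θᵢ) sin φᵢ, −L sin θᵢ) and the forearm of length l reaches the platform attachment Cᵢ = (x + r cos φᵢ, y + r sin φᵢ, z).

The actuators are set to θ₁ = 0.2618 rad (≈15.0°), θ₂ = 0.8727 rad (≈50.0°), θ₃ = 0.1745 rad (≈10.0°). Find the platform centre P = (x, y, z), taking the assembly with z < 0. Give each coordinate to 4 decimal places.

(0.0298, -0.0647, -0.2401)

arm 1 at φ=0.0°: ρ1 = 0.3739;  O1 = (0.3739, 0.0000, -0.0466)
φ2=120.0°: virtual centre (-0.1578, 0.2734, -0.1379), radius l
arm 3 at φ=240.0°: ρ3 = 0.3773;  O3 = (-0.1886, -0.3267, -0.0313)
|O₂|²−|O₁|² = -0.0233;  |O₃|²−|O₁|² = 0.0014
[-1.0634 0.5468 -0.1826]·P = -0.0233;  [-1.1250 -0.6534 0.0307]·P = 0.0014
det = 1.3100;  x = 0.0110+-0.0783z,  y = -0.0211+0.1817z
quadratic in z: (1.0391)z²+(0.1423)z+(-0.0257)=0, √Δ=0.3567 → z ∈ {-0.2401, 0.1032}; z = -0.2401 (taking z<0)
x = 0.0298, y = -0.0647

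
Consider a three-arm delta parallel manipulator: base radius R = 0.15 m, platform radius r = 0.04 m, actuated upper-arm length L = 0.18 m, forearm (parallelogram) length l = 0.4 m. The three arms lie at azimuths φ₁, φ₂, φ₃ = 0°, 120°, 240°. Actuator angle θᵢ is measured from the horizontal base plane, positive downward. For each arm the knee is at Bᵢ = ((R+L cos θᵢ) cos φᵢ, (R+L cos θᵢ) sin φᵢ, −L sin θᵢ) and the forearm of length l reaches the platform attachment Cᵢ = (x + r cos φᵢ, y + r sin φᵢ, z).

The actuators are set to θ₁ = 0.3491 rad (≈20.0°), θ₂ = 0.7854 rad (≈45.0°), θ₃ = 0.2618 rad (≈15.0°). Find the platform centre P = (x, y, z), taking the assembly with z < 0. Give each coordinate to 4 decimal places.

φ1=0.0°: virtual centre (0.2791, 0.0000, -0.0616), radius l
φ2=120.0°: virtual centre (-0.1186, 0.2055, -0.1273), radius l
arm 3 at φ=240.0°: (R−r)+L cos θ3 = 0.2839;  O3 = (-0.1419, -0.2458, -0.0466)
subtract pairs → two planes through P
[-0.7956 0.4110 -0.1314]·P = -0.0092;  [-0.8422 -0.4917 0.0300]·P = 0.0010
det = 0.7373;  x = 0.0056+-0.0709z,  y = -0.0116+0.1825z
sphere 1 gives Az²+Bz+C=0 with A=1.0383, B=0.1577, C=-0.0812;  B²−4AC=0.3622;  roots -0.3658, 0.2139;  negative root z = -0.3658
x = 0.0315, y = -0.0784

(0.0315, -0.0784, -0.3658)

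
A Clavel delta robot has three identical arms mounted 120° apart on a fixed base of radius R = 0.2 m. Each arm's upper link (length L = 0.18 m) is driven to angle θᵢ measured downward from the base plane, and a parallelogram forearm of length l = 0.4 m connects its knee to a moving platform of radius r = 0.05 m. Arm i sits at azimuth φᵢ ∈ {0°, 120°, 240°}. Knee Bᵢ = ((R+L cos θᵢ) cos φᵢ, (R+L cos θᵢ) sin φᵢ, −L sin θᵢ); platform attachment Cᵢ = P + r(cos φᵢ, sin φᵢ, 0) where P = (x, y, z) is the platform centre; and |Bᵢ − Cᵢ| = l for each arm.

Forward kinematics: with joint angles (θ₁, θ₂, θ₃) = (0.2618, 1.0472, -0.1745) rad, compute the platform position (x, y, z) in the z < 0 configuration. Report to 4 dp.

(0.0338, -0.1382, -0.2849)

arm 1 at φ=0.0°: (R−r)+L cos θ1 = 0.3239;  S1 = (0.3239, 0.0000, -0.0466)
S2 = (0.2400·cos120.0°, 0.2400·sin120.0°, -0.1559) = (-0.1200, 0.2078, -0.1559)
φ3=240.0°: virtual centre (-0.1636, -0.2834, 0.0313), radius l
eliminate P² terms by subtracting sphere 1 from 2 and 3
[-0.8877 0.4157 -0.2186]·P = -0.0252;  [-0.9750 -0.5668 0.1557]·P = 0.0010
det = 0.9085;  x = 0.0152+-0.0652z,  y = -0.0280+0.3867z
sphere 1 gives Az²+Bz+C=0 with A=1.1538, B=0.1117, C=-0.0618;  B²−4AC=0.2977;  roots -0.2849, 0.1880;  negative root z = -0.2849
x = 0.0338, y = -0.1382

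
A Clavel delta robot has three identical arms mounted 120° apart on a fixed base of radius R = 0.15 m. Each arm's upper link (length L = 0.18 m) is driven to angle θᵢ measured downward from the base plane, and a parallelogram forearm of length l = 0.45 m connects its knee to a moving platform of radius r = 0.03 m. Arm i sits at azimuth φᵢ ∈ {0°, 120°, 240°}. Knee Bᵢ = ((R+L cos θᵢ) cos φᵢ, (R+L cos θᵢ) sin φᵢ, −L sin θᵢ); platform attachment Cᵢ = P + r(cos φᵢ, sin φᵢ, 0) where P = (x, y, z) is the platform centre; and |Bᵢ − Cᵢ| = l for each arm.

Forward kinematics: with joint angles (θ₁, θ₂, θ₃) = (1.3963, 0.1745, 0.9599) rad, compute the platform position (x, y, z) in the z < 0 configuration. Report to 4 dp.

(-0.1761, 0.1238, -0.4601)

φ1=0.0°: virtual centre (0.1513, 0.0000, -0.1773), radius l
arm 2 at φ=120.0°: ρ2 = 0.2973;  S2 = (-0.1486, 0.2574, -0.0313)
arm 3 at φ=240.0°: ρ3 = 0.2232;  S3 = (-0.1116, -0.1933, -0.1474)
subtract pairs → two planes through P
linear system: -0.5998x+0.5149y = 0.0350−0.2920z; -0.5257x+-0.3867y = 0.0173−0.0596z
det = 0.5026;  x = -0.0447+0.2858z,  y = 0.0160+-0.2343z
into |P−S₁|² = l²: 1.1366z² + 0.2350z + -0.1324 = 0;  Δ = 0.6573;  z = -0.4601 or 0.2533 → z<0 root = -0.4601
x = -0.1761, y = 0.1238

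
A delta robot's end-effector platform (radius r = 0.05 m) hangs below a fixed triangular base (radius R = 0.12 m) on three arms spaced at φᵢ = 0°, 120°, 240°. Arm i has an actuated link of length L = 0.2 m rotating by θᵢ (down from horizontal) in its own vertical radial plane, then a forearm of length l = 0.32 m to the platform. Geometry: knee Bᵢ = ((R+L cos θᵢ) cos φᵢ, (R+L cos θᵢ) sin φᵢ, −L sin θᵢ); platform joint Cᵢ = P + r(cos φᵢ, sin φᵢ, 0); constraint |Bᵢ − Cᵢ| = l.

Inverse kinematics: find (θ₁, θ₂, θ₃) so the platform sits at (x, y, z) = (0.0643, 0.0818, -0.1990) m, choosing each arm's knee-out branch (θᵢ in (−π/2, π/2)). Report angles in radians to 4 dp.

rotate P by −φ1: (0.0643, 0.0818, -0.1990)
  A cos θ + B sin θ = C:  0.0057·cos θ + -0.1990·sin θ = 0.0402
  √(A²+B²)=0.1991;  θ1 = -1.5422+1.3675 ≈ -0.1746
rotate P by −φ2: (0.0387, -0.0966, -0.1990)
  A=0.0313, B=-0.1990, C=(l²−L²−A²−y'²−z²)/(2L)=0.0312
  θ2 = atan2(B,A) + arccos(C/0.2014) = 0.0004
rotate P by −φ3: (-0.1030, 0.0148, -0.1990)
  e−x'=0.1730;  (l²−L²−(e−x')²−y'²−z²)/2L = -0.0184
  γ=atan2(-0.1990,0.1730)=-0.8552;  ψ=arccos(-0.0696)=1.6405;  θ3=γ+ψ≈0.7853

θ₁ = -0.1746, θ₂ = 0.0004, θ₃ = 0.7853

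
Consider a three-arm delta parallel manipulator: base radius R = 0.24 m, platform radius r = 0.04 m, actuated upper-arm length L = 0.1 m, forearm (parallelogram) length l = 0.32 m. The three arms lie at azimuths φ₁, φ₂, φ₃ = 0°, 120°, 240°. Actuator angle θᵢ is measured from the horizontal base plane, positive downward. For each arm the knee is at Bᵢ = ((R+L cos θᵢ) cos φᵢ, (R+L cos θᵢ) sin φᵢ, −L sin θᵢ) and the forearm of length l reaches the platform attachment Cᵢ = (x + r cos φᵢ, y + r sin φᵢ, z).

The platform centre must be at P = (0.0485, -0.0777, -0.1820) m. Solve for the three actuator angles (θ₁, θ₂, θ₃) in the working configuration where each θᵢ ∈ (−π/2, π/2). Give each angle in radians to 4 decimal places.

θ₁ = 0.0004, θ₂ = 1.3964, θ₃ = 0.0872

arm 1 (φ=0.0°): x'=0.0485, y'=-0.0777
  A=0.1515, B=-0.1820, C=(l²−L²−A²−y'²−z²)/(2L)=0.1514
  θ1 = atan2(B,A) + arccos(C/0.2368) = 0.0004
rotate P by −φ2: (-0.0915, -0.0032, -0.1820)
  A cos θ + B sin θ = C:  0.2915·cos θ + -0.1820·sin θ = -0.1286
  θ2 = atan2(B,A) + arccos(C/0.3437) = 1.3964
φ3=240.0° → target in arm frame (0.0430, 0.0809)
  e−x'=0.1570;  (l²−L²−(e−x')²−y'²−z²)/2L = 0.1405
  √(A²+B²)=0.2403;  θ3 = -0.8591+0.9463 ≈ 0.0872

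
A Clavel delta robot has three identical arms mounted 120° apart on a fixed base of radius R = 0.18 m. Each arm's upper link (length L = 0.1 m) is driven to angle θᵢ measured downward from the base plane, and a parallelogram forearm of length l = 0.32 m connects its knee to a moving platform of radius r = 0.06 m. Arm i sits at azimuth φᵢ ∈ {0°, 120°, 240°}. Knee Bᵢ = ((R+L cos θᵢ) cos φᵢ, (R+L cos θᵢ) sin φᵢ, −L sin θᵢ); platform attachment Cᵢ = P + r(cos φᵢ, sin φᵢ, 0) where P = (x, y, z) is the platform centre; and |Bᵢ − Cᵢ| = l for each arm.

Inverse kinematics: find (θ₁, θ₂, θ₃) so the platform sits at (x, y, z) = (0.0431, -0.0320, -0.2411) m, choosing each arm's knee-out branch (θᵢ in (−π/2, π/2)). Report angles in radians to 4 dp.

φ1=0.0° → target in arm frame (0.0431, -0.0320)
  A=0.0769, B=-0.2411, C=(l²−L²−A²−y'²−z²)/(2L)=0.1367
  γ=atan2(-0.2411,0.0769)=-1.2620;  ψ=arccos(0.5400)=1.0003;  θ1=γ+ψ≈-0.2617
φ2=120.0° → target in arm frame (-0.0493, -0.0213)
  e−x'=0.1693;  (l²−L²−(e−x')²−y'²−z²)/2L = 0.0258
  γ=atan2(-0.2411,0.1693)=-0.9587;  ψ=arccos(0.0877)=1.4830;  θ2=γ+ψ≈0.5243
arm 3 (φ=240.0°): x'=0.0062, y'=0.0533
  A=0.1138, B=-0.2411, C=(l²−L²−A²−y'²−z²)/(2L)=0.0923
  γ=atan2(-0.2411,0.1138)=-1.1297;  ψ=arccos(0.3463)=1.2171;  θ3=γ+ψ≈0.0875

θ₁ = -0.2617, θ₂ = 0.5243, θ₃ = 0.0875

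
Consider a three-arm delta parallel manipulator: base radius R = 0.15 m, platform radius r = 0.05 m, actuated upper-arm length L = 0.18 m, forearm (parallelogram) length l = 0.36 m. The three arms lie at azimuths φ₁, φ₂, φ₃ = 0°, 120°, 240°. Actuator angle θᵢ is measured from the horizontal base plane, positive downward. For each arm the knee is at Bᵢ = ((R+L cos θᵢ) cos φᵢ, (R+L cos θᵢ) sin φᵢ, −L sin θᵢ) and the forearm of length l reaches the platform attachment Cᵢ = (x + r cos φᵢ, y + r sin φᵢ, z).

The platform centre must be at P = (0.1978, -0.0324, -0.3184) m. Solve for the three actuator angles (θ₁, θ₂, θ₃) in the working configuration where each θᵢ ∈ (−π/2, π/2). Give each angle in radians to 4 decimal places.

θ₁ = -0.1743, θ₂ = 1.2215, θ₃ = 1.0472

arm 1 (φ=0.0°): x'=0.1978, y'=-0.0324
  e−x'=-0.0978;  (l²−L²−(e−x')²−y'²−z²)/2L = -0.0411
  √(A²+B²)=0.3331;  θ1 = -1.8688+1.6945 ≈ -0.1743
rotate P by −φ2: (-0.1270, -0.1551, -0.3184)
  A=0.2270, B=-0.3184, C=(l²−L²−A²−y'²−z²)/(2L)=-0.2215
  γ=atan2(-0.3184,0.2270)=-0.9515;  ψ=arccos(-0.5665)=2.1731;  θ2=γ+ψ≈1.2215
rotate P by −φ3: (-0.0708, 0.1875, -0.3184)
  A=0.1708, B=-0.3184, C=(l²−L²−A²−y'²−z²)/(2L)=-0.1903
  √(A²+B²)=0.3613;  θ3 = -1.0783+2.1256 ≈ 1.0472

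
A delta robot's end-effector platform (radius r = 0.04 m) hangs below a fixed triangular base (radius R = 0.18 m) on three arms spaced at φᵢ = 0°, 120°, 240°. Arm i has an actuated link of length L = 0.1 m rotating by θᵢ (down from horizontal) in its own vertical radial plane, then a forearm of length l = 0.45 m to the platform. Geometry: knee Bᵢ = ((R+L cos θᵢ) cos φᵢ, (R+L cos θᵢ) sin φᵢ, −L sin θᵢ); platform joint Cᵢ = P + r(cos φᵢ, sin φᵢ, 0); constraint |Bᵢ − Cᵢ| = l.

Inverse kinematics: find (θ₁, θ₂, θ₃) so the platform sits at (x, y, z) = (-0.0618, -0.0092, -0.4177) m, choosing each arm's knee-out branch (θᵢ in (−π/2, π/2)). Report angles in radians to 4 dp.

φ1=0.0° → target in arm frame (-0.0618, -0.0092)
  A=0.2018, B=-0.4177, C=(l²−L²−A²−y'²−z²)/(2L)=-0.1139
  θ1 = atan2(B,A) + arccos(C/0.4639) = 0.6981
rotate P by −φ2: (0.0229, 0.0581, -0.4177)
  A=0.1171, B=-0.4177, C=(l²−L²−A²−y'²−z²)/(2L)=0.0047
  θ2 = atan2(B,A) + arccos(C/0.4338) = 0.2624
arm 3 (φ=240.0°): x'=0.0389, y'=-0.0489
  e−x'=0.1011;  (l²−L²−(e−x')²−y'²−z²)/2L = 0.0270
  γ=atan2(-0.4177,0.1011)=-1.3332;  ψ=arccos(0.0629)=1.5079;  θ3=γ+ψ≈0.1746

θ₁ = 0.6981, θ₂ = 0.2624, θ₃ = 0.1746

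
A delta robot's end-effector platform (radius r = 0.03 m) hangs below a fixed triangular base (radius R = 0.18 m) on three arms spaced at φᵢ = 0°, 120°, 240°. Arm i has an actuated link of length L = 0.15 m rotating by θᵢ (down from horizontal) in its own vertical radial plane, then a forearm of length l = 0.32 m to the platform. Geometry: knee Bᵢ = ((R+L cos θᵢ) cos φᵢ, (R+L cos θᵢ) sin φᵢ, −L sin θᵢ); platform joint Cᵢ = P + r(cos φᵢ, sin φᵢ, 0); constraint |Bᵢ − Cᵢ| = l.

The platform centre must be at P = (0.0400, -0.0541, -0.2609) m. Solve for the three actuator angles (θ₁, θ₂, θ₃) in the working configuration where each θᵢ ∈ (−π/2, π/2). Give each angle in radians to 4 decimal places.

θ₁ = 0.4366, θ₂ = 1.0471, θ₃ = 0.5236

rotate P by −φ1: (0.0400, -0.0541, -0.2609)
  A cos θ + B sin θ = C:  0.1100·cos θ + -0.2609·sin θ = -0.0107
  θ1 = atan2(B,A) + arccos(C/0.2831) = 0.4366
rotate P by −φ2: (-0.0669, -0.0076, -0.2609)
  e−x'=0.2169;  (l²−L²−(e−x')²−y'²−z²)/2L = -0.1175
  √(A²+B²)=0.3393;  θ2 = -0.8773+1.9245 ≈ 1.0471
φ3=240.0° → target in arm frame (0.0269, 0.0617)
  e−x'=0.1231;  (l²−L²−(e−x')²−y'²−z²)/2L = -0.0238
  √(A²+B²)=0.2885;  θ3 = -1.1298+1.6534 ≈ 0.5236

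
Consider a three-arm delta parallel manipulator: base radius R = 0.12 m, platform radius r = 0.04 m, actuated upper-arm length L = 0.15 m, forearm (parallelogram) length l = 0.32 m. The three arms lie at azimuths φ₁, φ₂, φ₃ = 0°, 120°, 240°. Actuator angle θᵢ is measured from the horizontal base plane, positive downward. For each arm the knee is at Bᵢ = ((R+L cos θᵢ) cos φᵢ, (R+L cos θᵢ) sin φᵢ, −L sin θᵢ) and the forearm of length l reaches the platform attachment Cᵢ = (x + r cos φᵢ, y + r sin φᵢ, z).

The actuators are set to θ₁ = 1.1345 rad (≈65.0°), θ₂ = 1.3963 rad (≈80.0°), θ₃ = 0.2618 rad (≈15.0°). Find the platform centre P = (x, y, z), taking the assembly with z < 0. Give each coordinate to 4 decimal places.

O1 = (0.1434·cos0.0°, 0.1434·sin0.0°, -0.1359) = (0.1434, 0.0000, -0.1359)
φ2=120.0°: virtual centre (-0.0530, 0.0918, -0.1477), radius l
O3 = (0.2249·cos240.0°, 0.2249·sin240.0°, -0.0388) = (-0.1124, -0.1948, -0.0388)
|O₂|²−|O₁|² = -0.0060;  |O₃|²−|O₁|² = 0.0130
plane₁₂: -0.3928x+0.1837y+-0.0235z = -0.0060
Cramer: x(z) = -0.0003+0.1073z;  y(z) = -0.0331+0.3577z
into |P−O₁|² = l²: 1.1395z² + 0.2174z + -0.0622 = 0;  Δ = 0.3307;  z = -0.3477 or 0.1569 → z<0 root = -0.3477
x = -0.0376, y = -0.1575

(-0.0376, -0.1575, -0.3477)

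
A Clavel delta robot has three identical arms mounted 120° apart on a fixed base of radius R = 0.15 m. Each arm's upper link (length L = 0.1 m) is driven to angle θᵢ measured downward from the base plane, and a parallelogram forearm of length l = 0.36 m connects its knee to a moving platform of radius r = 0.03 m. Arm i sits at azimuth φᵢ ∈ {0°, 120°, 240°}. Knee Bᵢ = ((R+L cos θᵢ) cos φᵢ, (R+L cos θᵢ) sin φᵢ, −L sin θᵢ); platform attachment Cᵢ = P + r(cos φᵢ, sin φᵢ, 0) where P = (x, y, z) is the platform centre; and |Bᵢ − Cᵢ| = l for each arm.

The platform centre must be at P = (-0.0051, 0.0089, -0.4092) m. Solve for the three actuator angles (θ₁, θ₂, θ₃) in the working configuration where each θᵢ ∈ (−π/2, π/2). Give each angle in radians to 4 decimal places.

φ1=0.0° → target in arm frame (-0.0051, 0.0089)
  e−x'=0.1251;  (l²−L²−(e−x')²−y'²−z²)/2L = -0.3179
  γ=atan2(-0.4092,0.1251)=-1.2741;  ψ=arccos(-0.7429)=2.4081;  θ1=γ+ψ≈1.1340
φ2=120.0° → target in arm frame (0.0103, 0.0000)
  A cos θ + B sin θ = C:  0.1097·cos θ + -0.4092·sin θ = -0.2994
  γ=atan2(-0.4092,0.1097)=-1.3088;  ψ=arccos(-0.7068)=2.3558;  θ2=γ+ψ≈1.0470
φ3=240.0° → target in arm frame (-0.0052, -0.0089)
  A=0.1252, B=-0.4092, C=(l²−L²−A²−y'²−z²)/(2L)=-0.3179
  √(A²+B²)=0.4279;  θ3 = -1.2740+2.4083 ≈ 1.1344

θ₁ = 1.1340, θ₂ = 1.0470, θ₃ = 1.1344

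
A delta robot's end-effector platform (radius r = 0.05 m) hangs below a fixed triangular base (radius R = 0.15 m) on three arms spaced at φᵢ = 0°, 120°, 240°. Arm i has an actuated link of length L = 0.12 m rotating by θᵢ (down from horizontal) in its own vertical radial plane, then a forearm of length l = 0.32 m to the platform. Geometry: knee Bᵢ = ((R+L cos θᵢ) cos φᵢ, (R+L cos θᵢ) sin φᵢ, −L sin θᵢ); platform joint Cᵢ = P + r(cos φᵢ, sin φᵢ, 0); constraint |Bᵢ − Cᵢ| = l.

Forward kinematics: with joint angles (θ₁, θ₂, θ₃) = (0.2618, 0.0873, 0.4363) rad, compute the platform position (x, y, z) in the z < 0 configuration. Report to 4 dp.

O1 = (0.2159·cos0.0°, 0.2159·sin0.0°, -0.0311) = (0.2159, 0.0000, -0.0311)
φ2=120.0°: virtual centre (-0.1098, 0.1901, -0.0105), radius l
O3 = (0.2088·cos240.0°, 0.2088·sin240.0°, -0.0507) = (-0.1044, -0.1808, -0.0507)
eliminate P² terms by subtracting sphere 1 from 2 and 3
linear system: -0.6514x+0.3803y = 0.0007−0.0412z; -0.6406x+-0.3616y = -0.0014−-0.0393z
det = 0.4791;  x = 0.0006+-0.0001z,  y = 0.0029+-0.1085z
into |P−O₁|² = l²: 1.0118z² + 0.0615z + -0.0551 = 0;  Δ = 0.2266;  z = -0.2657 or 0.2049 → z<0 root = -0.2657
x = 0.0006, y = 0.0317

(0.0006, 0.0317, -0.2657)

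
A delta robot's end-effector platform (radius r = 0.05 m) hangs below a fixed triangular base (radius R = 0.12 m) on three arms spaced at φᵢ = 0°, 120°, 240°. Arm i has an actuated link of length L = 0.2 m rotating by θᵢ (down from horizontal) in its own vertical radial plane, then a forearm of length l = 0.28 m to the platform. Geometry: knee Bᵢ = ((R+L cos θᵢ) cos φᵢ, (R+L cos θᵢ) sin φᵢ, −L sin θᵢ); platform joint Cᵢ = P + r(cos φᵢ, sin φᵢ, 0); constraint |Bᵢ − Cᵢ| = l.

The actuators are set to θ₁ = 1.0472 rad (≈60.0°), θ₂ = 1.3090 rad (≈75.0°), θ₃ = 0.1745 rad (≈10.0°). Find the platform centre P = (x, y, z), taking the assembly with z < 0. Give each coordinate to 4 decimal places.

arm 1 at φ=0.0°: ρ1 = 0.1700;  centre 1 = (0.1700, 0.0000, -0.1732)
φ2=120.0°: virtual centre (-0.0609, 0.1055, -0.1932), radius l
arm 3 at φ=240.0°: ρ3 = 0.2670;  centre 3 = (-0.1335, -0.2312, -0.0347)
|centre ₂|²−|centre ₁|² = -0.0068;  |centre ₃|²−|centre ₁|² = 0.0136
plane₁₂: -0.4618x+0.2109y+-0.0400z = -0.0068
Cramer: x(z) = 0.0008+0.1169z;  y(z) = -0.0304+0.4455z
sphere 1 gives Az²+Bz+C=0 with A=1.2121, B=0.2798, C=-0.0188;  B²−4AC=0.1696;  roots -0.2853, 0.0545;  negative root z = -0.2853
x = -0.0326, y = -0.1575

(-0.0326, -0.1575, -0.2853)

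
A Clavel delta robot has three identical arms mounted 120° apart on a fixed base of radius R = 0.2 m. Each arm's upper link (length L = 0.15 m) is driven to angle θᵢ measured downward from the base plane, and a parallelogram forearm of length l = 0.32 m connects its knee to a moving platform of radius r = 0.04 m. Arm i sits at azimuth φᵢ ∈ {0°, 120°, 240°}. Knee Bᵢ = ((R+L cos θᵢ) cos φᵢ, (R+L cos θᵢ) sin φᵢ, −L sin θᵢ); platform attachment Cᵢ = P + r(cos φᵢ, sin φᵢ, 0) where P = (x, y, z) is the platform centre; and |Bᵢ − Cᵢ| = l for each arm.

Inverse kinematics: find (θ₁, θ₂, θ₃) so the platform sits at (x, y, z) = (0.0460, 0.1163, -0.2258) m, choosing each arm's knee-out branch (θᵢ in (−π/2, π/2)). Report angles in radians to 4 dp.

arm 1 (φ=0.0°): x'=0.0460, y'=0.1163
  A=0.1140, B=-0.2258, C=(l²−L²−A²−y'²−z²)/(2L)=0.0080
  γ=atan2(-0.2258,0.1140)=-1.1033;  ψ=arccos(0.0315)=1.5393;  θ1=γ+ψ≈0.4360
arm 2 (φ=120.0°): x'=0.0777, y'=-0.0980
  A cos θ + B sin θ = C:  0.0823·cos θ + -0.2258·sin θ = 0.0418
  γ=atan2(-0.2258,0.0823)=-1.2214;  ψ=arccos(0.1740)=1.3959;  θ2=γ+ψ≈0.1746
rotate P by −φ3: (-0.1237, -0.0183, -0.2258)
  A cos θ + B sin θ = C:  0.2837·cos θ + -0.2258·sin θ = -0.1731
  √(A²+B²)=0.3626;  θ3 = -0.6722+2.0683 ≈ 1.3961

θ₁ = 0.4360, θ₂ = 0.1746, θ₃ = 1.3961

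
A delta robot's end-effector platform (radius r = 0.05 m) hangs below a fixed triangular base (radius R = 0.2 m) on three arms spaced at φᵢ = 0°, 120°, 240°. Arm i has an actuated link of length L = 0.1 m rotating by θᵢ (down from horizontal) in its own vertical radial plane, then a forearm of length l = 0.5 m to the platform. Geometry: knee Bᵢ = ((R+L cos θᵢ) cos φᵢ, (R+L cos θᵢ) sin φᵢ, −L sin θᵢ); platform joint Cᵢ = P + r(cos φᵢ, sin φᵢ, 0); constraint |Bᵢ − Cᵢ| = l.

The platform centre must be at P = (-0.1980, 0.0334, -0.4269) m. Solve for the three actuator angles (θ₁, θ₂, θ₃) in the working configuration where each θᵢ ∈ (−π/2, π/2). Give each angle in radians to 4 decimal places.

θ₁ = 1.3091, θ₂ = -0.3486, θ₃ = 0.0003

φ1=0.0° → target in arm frame (-0.1980, 0.0334)
  e−x'=0.3480;  (l²−L²−(e−x')²−y'²−z²)/2L = -0.3223
  γ=atan2(-0.4269,0.3480)=-0.8869;  ψ=arccos(-0.5852)=2.1959;  θ1=γ+ψ≈1.3091
arm 2 (φ=120.0°): x'=0.1279, y'=0.1548
  A=0.0221, B=-0.4269, C=(l²−L²−A²−y'²−z²)/(2L)=0.1666
  θ2 = atan2(B,A) + arccos(C/0.4275) = -0.3486
rotate P by −φ3: (0.0701, -0.1882, -0.4269)
  A=0.0799, B=-0.4269, C=(l²−L²−A²−y'²−z²)/(2L)=0.0798
  θ3 = atan2(B,A) + arccos(C/0.4343) = 0.0003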